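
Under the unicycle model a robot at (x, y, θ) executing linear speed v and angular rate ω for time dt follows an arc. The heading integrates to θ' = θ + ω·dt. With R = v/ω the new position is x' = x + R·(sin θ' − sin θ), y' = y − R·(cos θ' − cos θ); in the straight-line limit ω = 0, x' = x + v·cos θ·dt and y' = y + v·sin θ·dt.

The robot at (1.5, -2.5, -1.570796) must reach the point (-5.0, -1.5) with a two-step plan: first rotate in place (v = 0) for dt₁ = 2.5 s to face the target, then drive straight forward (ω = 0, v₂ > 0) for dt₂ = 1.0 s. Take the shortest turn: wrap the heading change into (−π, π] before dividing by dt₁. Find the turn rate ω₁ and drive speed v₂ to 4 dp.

ω₁ = -0.6894, v₂ = 6.5765

heading to target = atan2(-1.5−-2.5, -5−1.5) = 2.9889
Δθ = wrap(2.9889 − -1.5708) = -1.7234; ω₁ = Δθ/dt₁ = -0.6894
distance = √((-5−1.5)² + (-1.5−-2.5)²) = 6.5765; v₂ = distance/dt₂ = 6.5765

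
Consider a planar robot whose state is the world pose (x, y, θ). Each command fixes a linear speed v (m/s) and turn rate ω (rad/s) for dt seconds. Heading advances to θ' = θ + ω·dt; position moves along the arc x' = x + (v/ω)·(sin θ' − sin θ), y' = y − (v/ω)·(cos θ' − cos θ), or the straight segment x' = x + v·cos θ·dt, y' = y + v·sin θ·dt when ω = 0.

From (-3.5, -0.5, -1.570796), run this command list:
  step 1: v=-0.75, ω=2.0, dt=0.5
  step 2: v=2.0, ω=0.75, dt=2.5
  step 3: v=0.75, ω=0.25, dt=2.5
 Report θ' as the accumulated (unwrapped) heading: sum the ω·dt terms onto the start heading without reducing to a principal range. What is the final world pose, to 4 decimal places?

(0.2562, 3.1996, 1.9292)

step 1: θ'=-0.5708 (R=-0.3750) → pose (-3.6724, -0.1844, -0.5708)
step 2: θ'=1.3042 (R=2.6667) → pose (0.3409, 1.3570, 1.3042)
step 3: θ'=1.9292 (R=3.0000) → pose (0.2562, 3.1996, 1.9292)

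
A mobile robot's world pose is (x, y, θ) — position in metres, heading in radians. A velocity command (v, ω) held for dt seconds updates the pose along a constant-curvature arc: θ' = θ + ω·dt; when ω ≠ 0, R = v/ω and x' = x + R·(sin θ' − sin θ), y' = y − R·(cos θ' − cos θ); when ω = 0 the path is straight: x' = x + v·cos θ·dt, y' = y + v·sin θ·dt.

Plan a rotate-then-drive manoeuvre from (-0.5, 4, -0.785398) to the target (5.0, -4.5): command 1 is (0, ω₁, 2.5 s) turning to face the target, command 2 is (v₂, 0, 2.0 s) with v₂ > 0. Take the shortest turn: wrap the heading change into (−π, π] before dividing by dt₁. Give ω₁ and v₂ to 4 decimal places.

ω₁ = -0.0844, v₂ = 5.0621

heading to target = atan2(-4.5−4, 5−-0.5) = -0.9965
Δθ = wrap(-0.9965 − -0.7854) = -0.2111; ω₁ = Δθ/dt₁ = -0.0844
distance = √((5−-0.5)² + (-4.5−4)²) = 10.1242; v₂ = distance/dt₂ = 5.0621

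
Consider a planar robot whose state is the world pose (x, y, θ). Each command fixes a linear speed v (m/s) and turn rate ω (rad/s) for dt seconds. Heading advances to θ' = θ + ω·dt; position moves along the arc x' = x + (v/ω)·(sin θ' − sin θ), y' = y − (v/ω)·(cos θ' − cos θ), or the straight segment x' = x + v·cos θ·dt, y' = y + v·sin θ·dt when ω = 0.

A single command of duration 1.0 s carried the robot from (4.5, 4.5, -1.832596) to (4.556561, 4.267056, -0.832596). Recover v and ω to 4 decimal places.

v = 0.2500, ω = 1.0000

Δθ = -0.832596 − -1.832596 = 1.000000
ω = Δθ/dt = 1.000000/1.0 = 1.0000
R = −Δy/(cos θ' − cos θ) = 0.2500
v = R·ω = 0.2500·1.0000 = 0.2500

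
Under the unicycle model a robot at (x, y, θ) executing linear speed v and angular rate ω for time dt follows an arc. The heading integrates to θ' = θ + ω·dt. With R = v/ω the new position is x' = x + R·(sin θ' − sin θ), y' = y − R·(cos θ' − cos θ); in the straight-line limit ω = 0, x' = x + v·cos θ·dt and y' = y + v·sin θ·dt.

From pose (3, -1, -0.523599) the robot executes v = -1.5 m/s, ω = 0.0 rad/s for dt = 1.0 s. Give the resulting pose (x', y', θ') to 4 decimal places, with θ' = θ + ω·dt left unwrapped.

θ' = -0.5236 + 0.0·1.0 = -0.5236
ω = 0 → straight: x' = 3 + -1.5·cos(-0.5236)·1.0 = 1.7010
y' = -1 + -1.5·sin(-0.5236)·1.0 = -0.2500

(1.7010, -0.2500, -0.5236)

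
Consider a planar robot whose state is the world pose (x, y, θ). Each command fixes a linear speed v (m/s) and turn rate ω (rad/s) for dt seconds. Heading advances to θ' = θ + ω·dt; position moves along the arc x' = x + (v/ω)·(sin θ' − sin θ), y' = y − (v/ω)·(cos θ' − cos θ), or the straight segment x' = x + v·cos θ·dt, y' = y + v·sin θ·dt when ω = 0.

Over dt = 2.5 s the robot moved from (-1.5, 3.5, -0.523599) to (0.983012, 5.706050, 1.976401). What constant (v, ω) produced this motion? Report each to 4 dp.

v = 1.7500, ω = 1.0000

Δθ = 1.976401 − -0.523599 = 2.500000
ω = Δθ/dt = 2.500000/2.5 = 1.0000
R = Δx/(sin θ' − sin θ) = 1.7500
v = R·ω = 1.7500·1.0000 = 1.7500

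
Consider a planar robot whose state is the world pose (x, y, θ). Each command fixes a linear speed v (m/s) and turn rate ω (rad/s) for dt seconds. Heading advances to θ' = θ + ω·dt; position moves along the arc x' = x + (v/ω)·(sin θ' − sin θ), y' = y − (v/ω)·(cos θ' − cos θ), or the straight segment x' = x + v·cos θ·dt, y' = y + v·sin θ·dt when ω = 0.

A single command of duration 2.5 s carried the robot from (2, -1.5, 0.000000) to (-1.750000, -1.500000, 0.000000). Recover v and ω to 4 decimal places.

v = -1.5000, ω = 0.0000

Δθ = 0.000000 − 0.000000 = 0.000000
ω = Δθ/dt = 0.000000/2.5 = 0.0000
ω = 0 → v = (Δx·cos θ + Δy·sin θ)/dt = -1.5000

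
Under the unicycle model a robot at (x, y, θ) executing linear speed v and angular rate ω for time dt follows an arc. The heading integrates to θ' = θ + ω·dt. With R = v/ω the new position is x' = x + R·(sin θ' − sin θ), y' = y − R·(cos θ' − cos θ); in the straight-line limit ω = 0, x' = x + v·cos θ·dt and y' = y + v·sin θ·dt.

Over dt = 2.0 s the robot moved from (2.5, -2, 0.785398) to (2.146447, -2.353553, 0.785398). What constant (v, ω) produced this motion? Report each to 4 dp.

v = -0.2500, ω = 0.0000

Δθ = 0.785398 − 0.785398 = 0.000000
ω = Δθ/dt = 0.000000/2.0 = 0.0000
ω = 0 → v = (Δx·cos θ + Δy·sin θ)/dt = -0.2500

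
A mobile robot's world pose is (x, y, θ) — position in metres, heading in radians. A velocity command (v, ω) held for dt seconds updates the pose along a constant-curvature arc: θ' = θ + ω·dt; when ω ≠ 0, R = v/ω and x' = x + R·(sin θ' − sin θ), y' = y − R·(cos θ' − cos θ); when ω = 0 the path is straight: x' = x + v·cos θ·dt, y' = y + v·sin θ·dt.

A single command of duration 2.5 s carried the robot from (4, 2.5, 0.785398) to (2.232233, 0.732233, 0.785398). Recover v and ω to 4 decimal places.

Δθ = 0.785398 − 0.785398 = 0.000000
ω = Δθ/dt = 0.000000/2.5 = 0.0000
ω = 0 → v = (Δx·cos θ + Δy·sin θ)/dt = -1.0000

v = -1.0000, ω = 0.0000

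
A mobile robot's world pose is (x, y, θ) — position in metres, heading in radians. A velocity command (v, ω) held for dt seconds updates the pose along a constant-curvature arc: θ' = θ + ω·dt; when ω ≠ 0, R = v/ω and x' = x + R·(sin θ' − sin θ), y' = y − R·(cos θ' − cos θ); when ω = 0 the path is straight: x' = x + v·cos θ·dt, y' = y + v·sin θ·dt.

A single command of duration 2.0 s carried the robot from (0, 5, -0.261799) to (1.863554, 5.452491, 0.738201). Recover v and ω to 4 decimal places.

v = 1.0000, ω = 0.5000

Δθ = 0.738201 − -0.261799 = 1.000000
ω = Δθ/dt = 1.000000/2.0 = 0.5000
R = Δx/(sin θ' − sin θ) = 2.0000
v = R·ω = 2.0000·0.5000 = 1.0000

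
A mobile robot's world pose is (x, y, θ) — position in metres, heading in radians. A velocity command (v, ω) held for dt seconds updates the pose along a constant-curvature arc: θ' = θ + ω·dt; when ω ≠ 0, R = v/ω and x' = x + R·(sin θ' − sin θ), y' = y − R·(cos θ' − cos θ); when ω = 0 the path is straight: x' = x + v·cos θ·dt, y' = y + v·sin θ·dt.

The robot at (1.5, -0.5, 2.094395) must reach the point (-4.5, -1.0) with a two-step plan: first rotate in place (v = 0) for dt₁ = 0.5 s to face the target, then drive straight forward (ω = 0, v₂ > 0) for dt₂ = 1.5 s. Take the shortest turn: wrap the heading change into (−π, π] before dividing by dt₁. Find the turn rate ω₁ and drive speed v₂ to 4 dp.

ω₁ = 2.2607, v₂ = 4.0139

heading to target = atan2(-1−-0.5, -4.5−1.5) = -3.0585
Δθ = wrap(-3.0585 − 2.0944) = 1.1303; ω₁ = Δθ/dt₁ = 2.2607
distance = √((-4.5−1.5)² + (-1−-0.5)²) = 6.0208; v₂ = distance/dt₂ = 4.0139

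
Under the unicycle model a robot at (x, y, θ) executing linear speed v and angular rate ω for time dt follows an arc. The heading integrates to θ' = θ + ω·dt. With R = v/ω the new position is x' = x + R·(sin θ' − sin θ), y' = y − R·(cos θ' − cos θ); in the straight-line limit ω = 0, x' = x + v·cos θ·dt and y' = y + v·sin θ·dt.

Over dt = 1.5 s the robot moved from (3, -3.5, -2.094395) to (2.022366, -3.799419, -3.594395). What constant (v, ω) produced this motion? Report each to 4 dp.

v = 0.7500, ω = -1.0000

Δθ = -3.594395 − -2.094395 = -1.500000
ω = Δθ/dt = -1.500000/1.5 = -1.0000
R = Δx/(sin θ' − sin θ) = -0.7500
v = R·ω = -0.7500·-1.0000 = 0.7500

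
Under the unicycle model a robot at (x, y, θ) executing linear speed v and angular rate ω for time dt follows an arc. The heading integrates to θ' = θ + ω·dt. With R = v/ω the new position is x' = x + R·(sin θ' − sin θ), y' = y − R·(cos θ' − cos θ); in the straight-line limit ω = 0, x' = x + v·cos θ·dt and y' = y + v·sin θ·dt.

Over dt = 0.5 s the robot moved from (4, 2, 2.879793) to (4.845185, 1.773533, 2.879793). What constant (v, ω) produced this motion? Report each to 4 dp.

v = -1.7500, ω = 0.0000

Δθ = 2.879793 − 2.879793 = 0.000000
ω = Δθ/dt = 0.000000/0.5 = 0.0000
ω = 0 → v = (Δx·cos θ + Δy·sin θ)/dt = -1.7500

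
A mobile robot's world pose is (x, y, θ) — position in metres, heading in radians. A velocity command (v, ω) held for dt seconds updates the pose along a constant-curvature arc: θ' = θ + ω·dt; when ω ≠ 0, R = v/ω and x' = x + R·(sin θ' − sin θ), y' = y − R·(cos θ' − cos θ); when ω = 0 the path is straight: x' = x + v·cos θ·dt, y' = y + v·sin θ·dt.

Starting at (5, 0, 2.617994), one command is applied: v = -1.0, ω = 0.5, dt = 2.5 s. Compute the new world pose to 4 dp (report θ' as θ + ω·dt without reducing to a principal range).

θ' = 2.6180 + 0.5·2.5 = 3.8680
R = v/ω = -1.0/0.5 = -2.0000
x' = 5 + -2.0000·(sin 3.8680 − sin 2.6180) = 7.3284
y' = 0 − -2.0000·(cos 3.8680 − cos 2.6180) = 0.2369

(7.3284, 0.2369, 3.8680)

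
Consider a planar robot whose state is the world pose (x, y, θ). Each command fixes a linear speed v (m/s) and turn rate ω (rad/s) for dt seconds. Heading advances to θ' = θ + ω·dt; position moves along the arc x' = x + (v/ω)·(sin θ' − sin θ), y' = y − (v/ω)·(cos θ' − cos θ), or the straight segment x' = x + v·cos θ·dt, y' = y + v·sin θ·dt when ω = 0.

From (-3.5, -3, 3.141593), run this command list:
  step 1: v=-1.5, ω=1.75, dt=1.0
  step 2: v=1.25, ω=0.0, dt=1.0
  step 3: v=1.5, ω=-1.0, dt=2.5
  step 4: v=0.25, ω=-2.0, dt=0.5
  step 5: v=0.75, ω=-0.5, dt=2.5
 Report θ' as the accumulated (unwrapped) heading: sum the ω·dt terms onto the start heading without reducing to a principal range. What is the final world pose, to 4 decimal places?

(-3.7057, -3.2536, 0.1416)

step 1: θ'=4.8916 (R=-0.8571) → pose (-2.6566, -1.9901, 4.8916)
step 2: θ'=4.8916 (straight) → pose (-2.4338, -3.2201, 4.8916)
step 3: θ'=2.3916 (R=-1.5000) → pose (-4.9322, -4.5850, 2.3916)
step 4: θ'=1.3916 (R=-0.1250) → pose (-4.9700, -4.4712, 1.3916)
step 5: θ'=0.1416 (R=-1.5000) → pose (-3.7057, -3.2536, 0.1416)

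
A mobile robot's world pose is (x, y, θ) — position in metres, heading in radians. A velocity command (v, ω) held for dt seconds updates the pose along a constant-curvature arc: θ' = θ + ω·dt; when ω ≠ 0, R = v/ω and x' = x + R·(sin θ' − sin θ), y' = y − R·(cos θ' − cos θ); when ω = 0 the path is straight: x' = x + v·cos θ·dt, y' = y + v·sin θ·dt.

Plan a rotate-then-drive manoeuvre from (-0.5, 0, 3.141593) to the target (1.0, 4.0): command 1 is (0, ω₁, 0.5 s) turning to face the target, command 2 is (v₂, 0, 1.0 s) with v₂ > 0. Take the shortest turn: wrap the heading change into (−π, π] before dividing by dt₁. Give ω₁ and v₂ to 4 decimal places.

heading to target = atan2(4−0, 1−-0.5) = 1.2120
Δθ = wrap(1.2120 − 3.1416) = -1.9296; ω₁ = Δθ/dt₁ = -3.8591
distance = √((1−-0.5)² + (4−0)²) = 4.2720; v₂ = distance/dt₂ = 4.2720

ω₁ = -3.8591, v₂ = 4.2720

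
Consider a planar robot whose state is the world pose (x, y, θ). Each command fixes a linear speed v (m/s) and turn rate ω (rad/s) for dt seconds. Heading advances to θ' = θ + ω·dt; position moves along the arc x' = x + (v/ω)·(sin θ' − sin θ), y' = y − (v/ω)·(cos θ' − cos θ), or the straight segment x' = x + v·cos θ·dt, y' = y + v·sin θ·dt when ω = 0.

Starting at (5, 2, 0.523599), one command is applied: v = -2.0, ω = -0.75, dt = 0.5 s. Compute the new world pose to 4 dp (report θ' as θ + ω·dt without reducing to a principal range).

(4.0615, 1.6721, 0.1486)

θ' = 0.5236 + -0.75·0.5 = 0.1486
R = v/ω = -2.0/-0.75 = 2.6667
x' = 5 + 2.6667·(sin 0.1486 − sin 0.5236) = 4.0615
y' = 2 − 2.6667·(cos 0.1486 − cos 0.5236) = 1.6721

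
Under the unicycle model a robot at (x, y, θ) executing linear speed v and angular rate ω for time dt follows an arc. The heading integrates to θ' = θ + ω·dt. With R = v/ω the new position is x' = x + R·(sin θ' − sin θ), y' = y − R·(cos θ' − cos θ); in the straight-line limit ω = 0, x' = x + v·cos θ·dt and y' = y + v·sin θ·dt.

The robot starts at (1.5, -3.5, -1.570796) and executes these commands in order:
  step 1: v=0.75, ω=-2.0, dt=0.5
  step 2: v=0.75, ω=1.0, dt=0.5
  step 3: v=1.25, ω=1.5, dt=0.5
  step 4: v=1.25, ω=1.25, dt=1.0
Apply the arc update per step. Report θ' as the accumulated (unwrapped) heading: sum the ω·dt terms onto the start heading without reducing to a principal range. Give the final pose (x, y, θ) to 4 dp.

step 1: θ'=-2.5708 (R=-0.3750) → pose (1.3276, -3.8156, -2.5708)
step 2: θ'=-2.0708 (R=0.7500) → pose (1.0747, -4.0871, -2.0708)
step 3: θ'=-1.3208 (R=0.8333) → pose (0.9985, -4.6928, -1.3208)
step 4: θ'=-0.0708 (R=1.0000) → pose (1.8967, -5.4429, -0.0708)

(1.8967, -5.4429, -0.0708)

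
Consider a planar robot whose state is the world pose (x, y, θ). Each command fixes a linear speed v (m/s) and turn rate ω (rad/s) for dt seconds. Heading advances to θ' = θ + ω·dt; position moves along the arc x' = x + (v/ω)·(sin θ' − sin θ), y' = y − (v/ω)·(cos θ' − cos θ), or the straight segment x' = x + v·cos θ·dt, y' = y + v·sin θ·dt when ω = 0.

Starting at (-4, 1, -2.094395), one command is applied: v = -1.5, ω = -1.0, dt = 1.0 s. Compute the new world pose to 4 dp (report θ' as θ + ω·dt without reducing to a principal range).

θ' = -2.0944 + -1.0·1.0 = -3.0944
R = v/ω = -1.5/-1.0 = 1.5000
x' = -4 + 1.5000·(sin -3.0944 − sin -2.0944) = -2.7717
y' = 1 − 1.5000·(cos -3.0944 − cos -2.0944) = 1.7483

(-2.7717, 1.7483, -3.0944)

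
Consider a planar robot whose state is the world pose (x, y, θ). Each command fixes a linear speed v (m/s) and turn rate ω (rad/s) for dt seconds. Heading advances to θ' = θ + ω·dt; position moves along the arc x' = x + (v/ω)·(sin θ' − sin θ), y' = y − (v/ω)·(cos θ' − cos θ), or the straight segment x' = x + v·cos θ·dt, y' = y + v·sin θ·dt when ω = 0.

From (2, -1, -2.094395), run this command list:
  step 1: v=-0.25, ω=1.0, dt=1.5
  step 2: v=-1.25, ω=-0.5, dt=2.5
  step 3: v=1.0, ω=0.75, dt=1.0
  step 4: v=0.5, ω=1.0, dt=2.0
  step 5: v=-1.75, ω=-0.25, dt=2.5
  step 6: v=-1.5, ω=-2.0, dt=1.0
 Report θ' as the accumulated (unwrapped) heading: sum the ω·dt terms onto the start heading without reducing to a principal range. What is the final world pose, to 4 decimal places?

(-2.6654, -0.5462, -1.7194)

step 1: θ'=-0.5944 (R=-0.2500) → pose (1.9235, -0.6679, -0.5944)
step 2: θ'=-1.8444 (R=2.5000) → pose (0.9165, 2.0788, -1.8444)
step 3: θ'=-1.0944 (R=1.3333) → pose (1.0154, 1.1071, -1.0944)
step 4: θ'=0.9056 (R=0.5000) → pose (1.8531, 1.0278, 0.9056)
step 5: θ'=0.2806 (R=7.0000) → pose (-1.7159, -1.3779, 0.2806)
step 6: θ'=-1.7194 (R=0.7500) → pose (-2.6654, -0.5462, -1.7194)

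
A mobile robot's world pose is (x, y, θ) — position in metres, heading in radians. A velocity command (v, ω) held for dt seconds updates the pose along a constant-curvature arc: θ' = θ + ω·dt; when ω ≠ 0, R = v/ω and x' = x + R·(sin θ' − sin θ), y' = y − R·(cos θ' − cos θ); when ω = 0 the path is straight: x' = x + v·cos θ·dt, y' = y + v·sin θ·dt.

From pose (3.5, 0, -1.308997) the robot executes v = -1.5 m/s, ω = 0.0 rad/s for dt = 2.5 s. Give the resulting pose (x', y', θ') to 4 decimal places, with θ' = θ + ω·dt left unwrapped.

θ' = -1.3090 + 0.0·2.5 = -1.3090
ω = 0 → straight: x' = 3.5 + -1.5·cos(-1.3090)·2.5 = 2.5294
y' = 0 + -1.5·sin(-1.3090)·2.5 = 3.6222

(2.5294, 3.6222, -1.3090)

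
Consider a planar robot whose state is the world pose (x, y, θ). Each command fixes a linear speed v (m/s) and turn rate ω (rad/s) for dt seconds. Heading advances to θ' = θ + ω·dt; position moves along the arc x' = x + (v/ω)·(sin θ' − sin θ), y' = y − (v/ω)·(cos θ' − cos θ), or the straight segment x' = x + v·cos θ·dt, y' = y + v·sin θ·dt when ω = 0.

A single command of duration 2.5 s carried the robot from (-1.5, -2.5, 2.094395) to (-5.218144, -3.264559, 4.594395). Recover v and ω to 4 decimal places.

v = 2.0000, ω = 1.0000

Δθ = 4.594395 − 2.094395 = 2.500000
ω = Δθ/dt = 2.500000/2.5 = 1.0000
R = Δx/(sin θ' − sin θ) = 2.0000
v = R·ω = 2.0000·1.0000 = 2.0000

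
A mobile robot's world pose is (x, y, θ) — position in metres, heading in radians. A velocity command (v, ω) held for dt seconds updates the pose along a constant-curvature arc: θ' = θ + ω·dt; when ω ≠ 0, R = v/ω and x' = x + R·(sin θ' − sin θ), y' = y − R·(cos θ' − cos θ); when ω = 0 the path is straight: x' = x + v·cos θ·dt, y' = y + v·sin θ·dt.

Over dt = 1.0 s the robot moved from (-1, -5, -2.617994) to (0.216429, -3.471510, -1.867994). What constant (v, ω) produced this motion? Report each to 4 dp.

v = -2.0000, ω = 0.7500

Δθ = -1.867994 − -2.617994 = 0.750000
ω = Δθ/dt = 0.750000/1.0 = 0.7500
R = −Δy/(cos θ' − cos θ) = -2.6667
v = R·ω = -2.6667·0.7500 = -2.0000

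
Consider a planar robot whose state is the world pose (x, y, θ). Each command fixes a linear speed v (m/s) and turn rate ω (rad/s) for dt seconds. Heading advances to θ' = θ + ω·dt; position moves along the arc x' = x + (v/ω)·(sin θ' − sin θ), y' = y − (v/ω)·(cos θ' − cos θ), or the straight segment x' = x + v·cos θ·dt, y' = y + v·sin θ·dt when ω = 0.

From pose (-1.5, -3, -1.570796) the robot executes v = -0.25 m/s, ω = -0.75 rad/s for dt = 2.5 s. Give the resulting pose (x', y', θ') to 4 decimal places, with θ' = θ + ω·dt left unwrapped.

(-1.0668, -2.6820, -3.4458)

θ' = -1.5708 + -0.75·2.5 = -3.4458
R = v/ω = -0.25/-0.75 = 0.3333
x' = -1.5 + 0.3333·(sin -3.4458 − sin -1.5708) = -1.0668
y' = -3 − 0.3333·(cos -3.4458 − cos -1.5708) = -2.6820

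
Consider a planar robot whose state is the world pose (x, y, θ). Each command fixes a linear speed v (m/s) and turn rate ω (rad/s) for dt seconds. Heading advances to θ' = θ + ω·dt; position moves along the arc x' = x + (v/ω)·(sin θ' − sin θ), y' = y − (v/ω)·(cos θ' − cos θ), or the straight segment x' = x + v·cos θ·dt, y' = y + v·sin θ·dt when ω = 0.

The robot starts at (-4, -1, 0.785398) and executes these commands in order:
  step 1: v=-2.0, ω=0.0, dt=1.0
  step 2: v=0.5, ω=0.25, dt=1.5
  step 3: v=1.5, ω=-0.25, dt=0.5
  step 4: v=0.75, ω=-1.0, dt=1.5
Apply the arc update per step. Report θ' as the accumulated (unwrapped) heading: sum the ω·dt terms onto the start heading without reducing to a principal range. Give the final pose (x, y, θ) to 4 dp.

(-3.6720, -0.8428, -0.4646)

step 1: θ'=0.7854 (straight) → pose (-5.4142, -2.4142, 0.7854)
step 2: θ'=1.1604 (R=2.0000) → pose (-4.9945, -1.7979, 1.1604)
step 3: θ'=1.0354 (R=-6.0000) → pose (-4.6531, -1.1307, 1.0354)
step 4: θ'=-0.4646 (R=-0.7500) → pose (-3.6720, -0.8428, -0.4646)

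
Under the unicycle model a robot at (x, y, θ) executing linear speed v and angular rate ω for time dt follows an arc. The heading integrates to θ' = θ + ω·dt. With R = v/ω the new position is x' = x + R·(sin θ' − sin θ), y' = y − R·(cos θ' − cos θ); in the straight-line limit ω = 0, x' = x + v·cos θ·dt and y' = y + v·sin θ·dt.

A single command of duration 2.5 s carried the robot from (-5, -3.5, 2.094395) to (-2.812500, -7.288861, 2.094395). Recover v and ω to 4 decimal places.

Δθ = 2.094395 − 2.094395 = 0.000000
ω = Δθ/dt = 0.000000/2.5 = 0.0000
ω = 0 → v = (Δx·cos θ + Δy·sin θ)/dt = -1.7500

v = -1.7500, ω = 0.0000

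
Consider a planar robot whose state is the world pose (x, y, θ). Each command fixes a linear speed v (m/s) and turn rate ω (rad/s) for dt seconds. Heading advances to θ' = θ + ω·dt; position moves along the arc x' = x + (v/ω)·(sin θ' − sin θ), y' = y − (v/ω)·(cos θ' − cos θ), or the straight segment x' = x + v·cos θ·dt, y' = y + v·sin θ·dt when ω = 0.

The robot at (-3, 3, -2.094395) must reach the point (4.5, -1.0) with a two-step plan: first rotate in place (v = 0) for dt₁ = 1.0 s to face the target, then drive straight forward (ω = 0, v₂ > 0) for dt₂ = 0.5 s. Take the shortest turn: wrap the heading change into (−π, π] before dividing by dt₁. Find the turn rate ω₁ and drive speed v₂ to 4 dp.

heading to target = atan2(-1−3, 4.5−-3) = -0.4900
Δθ = wrap(-0.4900 − -2.0944) = 1.6044; ω₁ = Δθ/dt₁ = 1.6044
distance = √((4.5−-3)² + (-1−3)²) = 8.5000; v₂ = distance/dt₂ = 17.0000

ω₁ = 1.6044, v₂ = 17.0000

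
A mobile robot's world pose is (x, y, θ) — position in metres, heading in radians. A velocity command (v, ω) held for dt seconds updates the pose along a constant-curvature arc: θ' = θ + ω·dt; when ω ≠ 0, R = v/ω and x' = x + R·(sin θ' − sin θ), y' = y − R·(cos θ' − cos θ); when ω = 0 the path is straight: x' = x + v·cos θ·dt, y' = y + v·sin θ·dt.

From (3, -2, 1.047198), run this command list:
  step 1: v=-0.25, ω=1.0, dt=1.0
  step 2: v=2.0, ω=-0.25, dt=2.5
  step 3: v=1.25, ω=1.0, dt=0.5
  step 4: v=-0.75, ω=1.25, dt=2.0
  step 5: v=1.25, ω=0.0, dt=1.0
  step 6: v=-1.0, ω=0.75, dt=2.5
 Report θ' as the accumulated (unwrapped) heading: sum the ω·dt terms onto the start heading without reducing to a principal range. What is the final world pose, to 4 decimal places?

(1.6134, 3.7806, 6.2972)

step 1: θ'=2.0472 (R=-0.2500) → pose (2.9943, -2.2396, 2.0472)
step 2: θ'=1.4222 (R=-8.0000) → pose (2.1917, 2.6134, 1.4222)
step 3: θ'=1.9222 (R=1.2500) → pose (2.1291, 3.2288, 1.9222)
step 4: θ'=4.4222 (R=-0.6000) → pose (3.2674, 3.2636, 4.4222)
step 5: θ'=4.4222 (straight) → pose (2.9097, 2.0659, 4.4222)
step 6: θ'=6.2972 (R=-1.3333) → pose (1.6134, 3.7806, 6.2972)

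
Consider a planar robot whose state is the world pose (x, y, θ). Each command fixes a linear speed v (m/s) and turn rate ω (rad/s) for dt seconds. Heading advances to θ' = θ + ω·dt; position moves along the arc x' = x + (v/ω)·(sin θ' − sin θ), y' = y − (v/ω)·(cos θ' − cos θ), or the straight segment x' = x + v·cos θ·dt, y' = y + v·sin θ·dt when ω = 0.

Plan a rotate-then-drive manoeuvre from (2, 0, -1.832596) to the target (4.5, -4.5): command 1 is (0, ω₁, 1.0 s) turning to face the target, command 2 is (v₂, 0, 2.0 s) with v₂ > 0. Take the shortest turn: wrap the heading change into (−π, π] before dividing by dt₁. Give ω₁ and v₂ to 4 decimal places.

ω₁ = 0.7689, v₂ = 2.5739

heading to target = atan2(-4.5−0, 4.5−2) = -1.0637
Δθ = wrap(-1.0637 − -1.8326) = 0.7689; ω₁ = Δθ/dt₁ = 0.7689
distance = √((4.5−2)² + (-4.5−0)²) = 5.1478; v₂ = distance/dt₂ = 2.5739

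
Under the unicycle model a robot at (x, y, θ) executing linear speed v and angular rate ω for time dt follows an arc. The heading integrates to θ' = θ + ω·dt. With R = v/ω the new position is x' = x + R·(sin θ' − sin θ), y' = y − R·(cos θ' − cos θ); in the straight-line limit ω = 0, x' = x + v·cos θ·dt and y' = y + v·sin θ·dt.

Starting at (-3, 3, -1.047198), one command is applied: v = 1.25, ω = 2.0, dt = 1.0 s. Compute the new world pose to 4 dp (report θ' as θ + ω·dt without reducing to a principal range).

θ' = -1.0472 + 2.0·1.0 = 0.9528
R = v/ω = 1.25/2.0 = 0.6250
x' = -3 + 0.6250·(sin 0.9528 − sin -1.0472) = -1.9493
y' = 3 − 0.6250·(cos 0.9528 − cos -1.0472) = 2.9504

(-1.9493, 2.9504, 0.9528)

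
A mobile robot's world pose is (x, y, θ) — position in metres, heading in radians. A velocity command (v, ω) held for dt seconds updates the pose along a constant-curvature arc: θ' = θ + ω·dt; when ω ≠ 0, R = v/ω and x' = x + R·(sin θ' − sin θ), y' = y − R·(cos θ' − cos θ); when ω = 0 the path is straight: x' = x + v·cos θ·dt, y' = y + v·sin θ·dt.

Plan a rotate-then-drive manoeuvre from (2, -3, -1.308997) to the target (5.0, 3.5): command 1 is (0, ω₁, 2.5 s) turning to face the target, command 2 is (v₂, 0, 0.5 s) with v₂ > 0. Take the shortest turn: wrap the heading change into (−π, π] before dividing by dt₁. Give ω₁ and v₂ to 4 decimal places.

ω₁ = 0.9790, v₂ = 14.3178

heading to target = atan2(3.5−-3, 5−2) = 1.1384
Δθ = wrap(1.1384 − -1.3090) = 2.4474; ω₁ = Δθ/dt₁ = 0.9790
distance = √((5−2)² + (3.5−-3)²) = 7.1589; v₂ = distance/dt₂ = 14.3178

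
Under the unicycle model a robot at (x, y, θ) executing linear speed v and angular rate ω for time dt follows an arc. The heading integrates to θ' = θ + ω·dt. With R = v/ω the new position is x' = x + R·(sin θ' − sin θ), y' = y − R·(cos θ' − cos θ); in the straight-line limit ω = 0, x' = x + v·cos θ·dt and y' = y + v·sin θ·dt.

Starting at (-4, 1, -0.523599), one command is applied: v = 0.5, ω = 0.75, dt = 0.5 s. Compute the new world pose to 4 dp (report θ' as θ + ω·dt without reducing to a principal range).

θ' = -0.5236 + 0.75·0.5 = -0.1486
R = v/ω = 0.5/0.75 = 0.6667
x' = -4 + 0.6667·(sin -0.1486 − sin -0.5236) = -3.7654
y' = 1 − 0.6667·(cos -0.1486 − cos -0.5236) = 0.9180

(-3.7654, 0.9180, -0.1486)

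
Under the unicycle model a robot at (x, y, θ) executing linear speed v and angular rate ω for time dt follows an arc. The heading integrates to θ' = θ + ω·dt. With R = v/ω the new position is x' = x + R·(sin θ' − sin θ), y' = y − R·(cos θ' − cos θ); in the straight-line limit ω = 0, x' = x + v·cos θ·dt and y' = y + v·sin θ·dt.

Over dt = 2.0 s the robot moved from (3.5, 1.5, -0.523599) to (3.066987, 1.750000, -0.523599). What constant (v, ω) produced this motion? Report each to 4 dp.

v = -0.2500, ω = 0.0000

Δθ = -0.523599 − -0.523599 = 0.000000
ω = Δθ/dt = 0.000000/2.0 = 0.0000
ω = 0 → v = (Δx·cos θ + Δy·sin θ)/dt = -0.2500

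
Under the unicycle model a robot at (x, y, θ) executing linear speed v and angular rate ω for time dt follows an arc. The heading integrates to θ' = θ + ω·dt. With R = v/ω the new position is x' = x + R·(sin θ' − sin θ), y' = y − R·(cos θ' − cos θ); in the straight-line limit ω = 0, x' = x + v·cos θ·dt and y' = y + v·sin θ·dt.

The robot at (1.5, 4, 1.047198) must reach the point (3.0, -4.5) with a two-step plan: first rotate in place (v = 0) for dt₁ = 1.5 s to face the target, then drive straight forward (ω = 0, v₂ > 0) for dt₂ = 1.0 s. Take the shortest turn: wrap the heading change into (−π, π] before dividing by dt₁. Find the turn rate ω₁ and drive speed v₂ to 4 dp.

heading to target = atan2(-4.5−4, 3−1.5) = -1.3961
Δθ = wrap(-1.3961 − 1.0472) = -2.4433; ω₁ = Δθ/dt₁ = -1.6289
distance = √((3−1.5)² + (-4.5−4)²) = 8.6313; v₂ = distance/dt₂ = 8.6313

ω₁ = -1.6289, v₂ = 8.6313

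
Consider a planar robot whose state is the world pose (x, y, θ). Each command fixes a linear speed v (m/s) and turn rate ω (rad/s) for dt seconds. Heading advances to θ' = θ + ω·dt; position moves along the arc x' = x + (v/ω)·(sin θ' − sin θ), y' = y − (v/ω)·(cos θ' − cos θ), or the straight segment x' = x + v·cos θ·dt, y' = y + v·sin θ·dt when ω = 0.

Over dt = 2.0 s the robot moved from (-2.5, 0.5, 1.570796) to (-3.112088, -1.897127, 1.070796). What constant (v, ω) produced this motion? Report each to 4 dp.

v = -1.2500, ω = -0.2500

Δθ = 1.070796 − 1.570796 = -0.500000
ω = Δθ/dt = -0.500000/2.0 = -0.2500
R = −Δy/(cos θ' − cos θ) = 5.0000
v = R·ω = 5.0000·-0.2500 = -1.2500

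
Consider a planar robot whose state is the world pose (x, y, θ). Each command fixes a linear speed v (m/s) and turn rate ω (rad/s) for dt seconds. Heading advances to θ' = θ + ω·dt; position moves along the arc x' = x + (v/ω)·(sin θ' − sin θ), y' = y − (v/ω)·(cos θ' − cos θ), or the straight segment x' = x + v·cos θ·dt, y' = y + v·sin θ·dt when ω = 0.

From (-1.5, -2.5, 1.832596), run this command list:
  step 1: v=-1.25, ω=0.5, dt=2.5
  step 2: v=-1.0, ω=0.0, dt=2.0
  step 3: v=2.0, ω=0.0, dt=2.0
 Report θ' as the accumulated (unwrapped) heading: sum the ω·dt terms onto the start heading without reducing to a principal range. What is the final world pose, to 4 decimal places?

step 1: θ'=3.0826 (R=-2.5000) → pose (0.7674, -4.3486, 3.0826)
step 2: θ'=3.0826 (straight) → pose (2.7639, -4.4665, 3.0826)
step 3: θ'=3.0826 (straight) → pose (-1.2291, -4.2307, 3.0826)

(-1.2291, -4.2307, 3.0826)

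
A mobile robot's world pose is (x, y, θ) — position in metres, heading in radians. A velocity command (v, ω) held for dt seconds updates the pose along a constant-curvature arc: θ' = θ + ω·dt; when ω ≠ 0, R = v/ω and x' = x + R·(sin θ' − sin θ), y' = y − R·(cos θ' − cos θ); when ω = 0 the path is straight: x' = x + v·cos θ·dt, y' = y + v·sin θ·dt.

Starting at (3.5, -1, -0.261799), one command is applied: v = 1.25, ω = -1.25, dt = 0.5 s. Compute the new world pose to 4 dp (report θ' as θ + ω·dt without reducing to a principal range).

(4.0162, -1.3340, -0.8868)

θ' = -0.2618 + -1.25·0.5 = -0.8868
R = v/ω = 1.25/-1.25 = -1.0000
x' = 3.5 + -1.0000·(sin -0.8868 − sin -0.2618) = 4.0162
y' = -1 − -1.0000·(cos -0.8868 − cos -0.2618) = -1.3340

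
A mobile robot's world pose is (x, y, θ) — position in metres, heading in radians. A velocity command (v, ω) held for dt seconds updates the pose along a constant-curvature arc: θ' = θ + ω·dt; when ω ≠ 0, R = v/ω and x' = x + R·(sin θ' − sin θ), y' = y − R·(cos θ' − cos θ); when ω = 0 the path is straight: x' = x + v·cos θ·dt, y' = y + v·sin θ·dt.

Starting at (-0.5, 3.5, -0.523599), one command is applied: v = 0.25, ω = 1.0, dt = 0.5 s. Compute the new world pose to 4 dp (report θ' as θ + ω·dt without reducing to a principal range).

(-0.3809, 3.4666, -0.0236)

θ' = -0.5236 + 1.0·0.5 = -0.0236
R = v/ω = 0.25/1.0 = 0.2500
x' = -0.5 + 0.2500·(sin -0.0236 − sin -0.5236) = -0.3809
y' = 3.5 − 0.2500·(cos -0.0236 − cos -0.5236) = 3.4666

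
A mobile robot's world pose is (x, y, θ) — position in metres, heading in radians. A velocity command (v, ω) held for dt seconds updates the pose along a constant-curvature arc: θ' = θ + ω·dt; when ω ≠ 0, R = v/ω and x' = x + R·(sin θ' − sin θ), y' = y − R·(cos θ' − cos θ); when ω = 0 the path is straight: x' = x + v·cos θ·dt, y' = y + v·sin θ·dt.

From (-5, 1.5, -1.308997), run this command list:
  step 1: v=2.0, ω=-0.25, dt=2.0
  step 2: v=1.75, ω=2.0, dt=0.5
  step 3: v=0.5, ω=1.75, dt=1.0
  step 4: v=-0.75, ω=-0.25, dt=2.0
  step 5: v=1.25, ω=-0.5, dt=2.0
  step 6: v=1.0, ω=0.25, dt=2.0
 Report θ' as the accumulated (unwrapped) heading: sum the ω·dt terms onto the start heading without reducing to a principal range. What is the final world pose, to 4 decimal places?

(-1.1640, -4.9289, -0.0590)

step 1: θ'=-1.8090 (R=-8.0000) → pose (-4.9533, -2.4582, -1.8090)
step 2: θ'=-0.8090 (R=0.8750) → pose (-4.7361, -3.2686, -0.8090)
step 3: θ'=0.9410 (R=0.2857) → pose (-4.2985, -3.2397, 0.9410)
step 4: θ'=0.4410 (R=3.0000) → pose (-5.4424, -4.1857, 0.4410)
step 5: θ'=-0.5590 (R=-2.5000) → pose (-3.0495, -4.3270, -0.5590)
step 6: θ'=-0.0590 (R=4.0000) → pose (-1.1640, -4.9289, -0.0590)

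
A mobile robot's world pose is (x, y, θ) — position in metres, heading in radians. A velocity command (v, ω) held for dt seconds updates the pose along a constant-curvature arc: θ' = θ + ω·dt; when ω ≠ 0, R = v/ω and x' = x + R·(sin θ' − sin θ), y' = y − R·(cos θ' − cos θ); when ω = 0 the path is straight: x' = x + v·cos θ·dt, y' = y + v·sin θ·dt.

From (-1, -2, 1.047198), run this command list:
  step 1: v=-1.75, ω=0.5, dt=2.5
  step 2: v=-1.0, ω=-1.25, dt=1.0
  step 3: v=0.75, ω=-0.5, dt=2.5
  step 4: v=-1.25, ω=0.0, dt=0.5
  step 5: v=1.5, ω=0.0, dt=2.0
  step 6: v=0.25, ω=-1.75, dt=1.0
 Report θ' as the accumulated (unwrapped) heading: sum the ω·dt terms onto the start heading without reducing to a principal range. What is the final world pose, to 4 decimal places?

step 1: θ'=2.2972 (R=-3.5000) → pose (-0.5854, -6.0746, 2.2972)
step 2: θ'=1.0472 (R=0.8000) → pose (-0.4906, -7.0060, 1.0472)
step 3: θ'=-0.2028 (R=-1.5000) → pose (1.1105, -6.2867, -0.2028)
step 4: θ'=-0.2028 (straight) → pose (0.4983, -6.1608, -0.2028)
step 5: θ'=-0.2028 (straight) → pose (3.4369, -6.7651, -0.2028)
step 6: θ'=-1.9528 (R=-0.1429) → pose (3.5406, -6.9583, -1.9528)

(3.5406, -6.9583, -1.9528)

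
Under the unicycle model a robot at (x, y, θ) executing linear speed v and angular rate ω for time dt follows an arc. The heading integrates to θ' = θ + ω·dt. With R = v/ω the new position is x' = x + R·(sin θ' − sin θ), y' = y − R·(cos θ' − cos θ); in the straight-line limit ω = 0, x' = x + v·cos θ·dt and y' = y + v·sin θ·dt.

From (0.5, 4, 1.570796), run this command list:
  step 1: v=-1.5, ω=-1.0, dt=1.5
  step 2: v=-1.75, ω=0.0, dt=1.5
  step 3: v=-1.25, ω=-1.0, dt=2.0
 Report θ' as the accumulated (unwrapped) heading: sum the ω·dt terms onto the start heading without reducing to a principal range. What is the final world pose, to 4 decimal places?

(-4.7713, 4.0034, -1.9292)

step 1: θ'=0.0708 (R=1.5000) → pose (-0.8939, 2.5038, 0.0708)
step 2: θ'=0.0708 (straight) → pose (-3.5123, 2.3181, 0.0708)
step 3: θ'=-1.9292 (R=1.2500) → pose (-4.7713, 4.0034, -1.9292)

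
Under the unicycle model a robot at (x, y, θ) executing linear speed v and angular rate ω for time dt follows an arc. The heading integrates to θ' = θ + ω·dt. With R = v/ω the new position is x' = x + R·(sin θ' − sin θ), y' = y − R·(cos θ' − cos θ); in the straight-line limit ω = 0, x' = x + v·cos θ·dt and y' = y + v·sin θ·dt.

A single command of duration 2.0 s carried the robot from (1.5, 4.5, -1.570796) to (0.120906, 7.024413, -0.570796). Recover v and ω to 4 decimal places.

Δθ = -0.570796 − -1.570796 = 1.000000
ω = Δθ/dt = 1.000000/2.0 = 0.5000
R = −Δy/(cos θ' − cos θ) = -3.0000
v = R·ω = -3.0000·0.5000 = -1.5000

v = -1.5000, ω = 0.5000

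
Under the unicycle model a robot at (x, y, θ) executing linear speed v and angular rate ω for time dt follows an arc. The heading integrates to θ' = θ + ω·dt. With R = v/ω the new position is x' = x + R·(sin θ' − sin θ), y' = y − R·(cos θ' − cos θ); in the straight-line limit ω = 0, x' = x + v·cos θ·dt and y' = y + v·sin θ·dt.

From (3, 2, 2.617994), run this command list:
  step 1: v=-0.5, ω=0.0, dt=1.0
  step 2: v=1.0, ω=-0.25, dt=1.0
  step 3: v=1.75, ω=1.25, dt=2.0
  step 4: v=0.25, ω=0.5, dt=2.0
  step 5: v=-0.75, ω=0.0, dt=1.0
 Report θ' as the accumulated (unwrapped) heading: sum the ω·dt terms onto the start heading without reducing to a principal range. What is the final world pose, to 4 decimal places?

step 1: θ'=2.6180 (straight) → pose (3.4330, 1.7500, 2.6180)
step 2: θ'=2.3680 (R=-4.0000) → pose (2.6382, 2.3525, 2.3680)
step 3: θ'=4.8680 (R=1.4000) → pose (0.2769, 1.1340, 4.8680)
step 4: θ'=5.8680 (R=0.5000) → pose (0.5691, 0.7539, 5.8680)
step 5: θ'=5.8680 (straight) → pose (-0.1171, 1.0565, 5.8680)

(-0.1171, 1.0565, 5.8680)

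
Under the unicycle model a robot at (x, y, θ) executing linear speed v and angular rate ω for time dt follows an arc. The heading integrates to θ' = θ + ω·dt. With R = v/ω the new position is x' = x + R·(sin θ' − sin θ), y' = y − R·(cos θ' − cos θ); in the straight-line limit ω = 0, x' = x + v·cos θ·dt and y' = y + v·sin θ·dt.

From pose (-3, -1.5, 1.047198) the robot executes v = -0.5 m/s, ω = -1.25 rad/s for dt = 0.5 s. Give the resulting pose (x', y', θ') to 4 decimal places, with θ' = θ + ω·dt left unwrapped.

θ' = 1.0472 + -1.25·0.5 = 0.4222
R = v/ω = -0.5/-1.25 = 0.4000
x' = -3 + 0.4000·(sin 0.4222 − sin 1.0472) = -3.1825
y' = -1.5 − 0.4000·(cos 0.4222 − cos 1.0472) = -1.6649

(-3.1825, -1.6649, 0.4222)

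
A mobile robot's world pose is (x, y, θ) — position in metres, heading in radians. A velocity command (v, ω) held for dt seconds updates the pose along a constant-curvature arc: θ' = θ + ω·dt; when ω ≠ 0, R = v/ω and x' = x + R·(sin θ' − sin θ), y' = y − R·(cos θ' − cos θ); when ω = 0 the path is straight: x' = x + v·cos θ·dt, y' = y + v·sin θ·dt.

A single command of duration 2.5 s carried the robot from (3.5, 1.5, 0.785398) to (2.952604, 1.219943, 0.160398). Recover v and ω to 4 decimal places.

v = -0.2500, ω = -0.2500

Δθ = 0.160398 − 0.785398 = -0.625000
ω = Δθ/dt = -0.625000/2.5 = -0.2500
R = Δx/(sin θ' − sin θ) = 1.0000
v = R·ω = 1.0000·-0.2500 = -0.2500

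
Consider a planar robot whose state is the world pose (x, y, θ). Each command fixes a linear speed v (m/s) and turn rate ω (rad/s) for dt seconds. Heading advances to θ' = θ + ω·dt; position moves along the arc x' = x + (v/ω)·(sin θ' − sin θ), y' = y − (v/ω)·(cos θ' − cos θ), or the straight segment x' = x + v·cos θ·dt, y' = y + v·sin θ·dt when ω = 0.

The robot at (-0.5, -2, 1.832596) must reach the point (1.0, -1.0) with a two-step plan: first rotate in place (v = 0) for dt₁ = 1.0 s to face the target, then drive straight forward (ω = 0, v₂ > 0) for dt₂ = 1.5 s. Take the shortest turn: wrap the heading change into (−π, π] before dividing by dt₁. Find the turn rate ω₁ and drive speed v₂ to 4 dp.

ω₁ = -1.2446, v₂ = 1.2019

heading to target = atan2(-1−-2, 1−-0.5) = 0.5880
Δθ = wrap(0.5880 − 1.8326) = -1.2446; ω₁ = Δθ/dt₁ = -1.2446
distance = √((1−-0.5)² + (-1−-2)²) = 1.8028; v₂ = distance/dt₂ = 1.2019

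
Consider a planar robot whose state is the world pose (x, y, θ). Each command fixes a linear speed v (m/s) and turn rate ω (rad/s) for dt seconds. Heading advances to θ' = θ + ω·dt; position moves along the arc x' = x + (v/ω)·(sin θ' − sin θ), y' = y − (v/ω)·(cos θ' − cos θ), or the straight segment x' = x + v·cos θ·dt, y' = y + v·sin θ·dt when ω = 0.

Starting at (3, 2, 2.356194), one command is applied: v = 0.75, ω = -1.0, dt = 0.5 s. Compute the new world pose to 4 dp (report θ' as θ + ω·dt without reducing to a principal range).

(2.8107, 2.3192, 1.8562)

θ' = 2.3562 + -1.0·0.5 = 1.8562
R = v/ω = 0.75/-1.0 = -0.7500
x' = 3 + -0.7500·(sin 1.8562 − sin 2.3562) = 2.8107
y' = 2 − -0.7500·(cos 1.8562 − cos 2.3562) = 2.3192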